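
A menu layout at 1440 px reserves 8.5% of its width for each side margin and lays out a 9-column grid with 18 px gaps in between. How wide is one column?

116.8 px

1440 × (1 − 2·8.5%) = 1440 × 83% = 1195.2 px for the columns.
Subtracting 8 gaps of 18 leaves 1051.2 for 9 columns, so c = 116.8 px.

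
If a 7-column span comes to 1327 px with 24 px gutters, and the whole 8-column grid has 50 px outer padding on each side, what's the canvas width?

1327 − 6·24 = 1183; ÷7 gives c = 169 px.
Total width: 2·50 + 8·169 + 7·24 = 1620 px.

1620 px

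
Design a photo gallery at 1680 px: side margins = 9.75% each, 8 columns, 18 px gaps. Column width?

Each margin = 9.75% of 1680 = 163.8 px; content = 1680 − 2·163.8 = 1352.4 px.
1352.4 − 7·18 = 1226.4; ÷8 gives c = 153.3 px.

153.3 px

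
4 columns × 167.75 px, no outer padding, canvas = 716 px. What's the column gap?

15 px

4 columns take 4·167.75 = 671 px; remaining 45 splits into 3 column gaps.
g = 45 / 3 = 15 px.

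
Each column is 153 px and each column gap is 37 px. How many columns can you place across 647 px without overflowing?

3 columns

Each extra column adds 153 + 37 = 190 px.
(647 + 37) / 190 = 3.60, so 3 columns fit.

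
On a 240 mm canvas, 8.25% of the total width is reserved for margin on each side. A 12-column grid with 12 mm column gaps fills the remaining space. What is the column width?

5.7 mm

Margins: 8.25% × 240 = 19.8 mm each, so content = 240 − 39.6 = 200.4 mm.
Subtracting 11 column gaps of 12 leaves 68.4 for 12 columns, so c = 5.7 mm.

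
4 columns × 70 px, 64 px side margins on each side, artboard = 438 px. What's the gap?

10 px

Subtract both margins: 438 − 2·64 = 310 px.
4 columns take 4·70 = 280 px; remaining 30 splits into 3 gaps.
g = 30 / 3 = 10 px.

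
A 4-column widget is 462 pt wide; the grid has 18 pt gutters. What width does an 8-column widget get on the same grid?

942 pt

Subtracting 3 gutters of 18 leaves 408 for 4 columns, so c = 102 pt.
8 columns plus 7 gutters: 816 + 126 = 942 pt.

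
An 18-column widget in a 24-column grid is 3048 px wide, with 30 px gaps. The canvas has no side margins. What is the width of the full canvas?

3048 − 17·30 = 2538; ÷18 gives c = 141 px.
Total width: 24·141 + 23·30 = 4074 px.

4074 px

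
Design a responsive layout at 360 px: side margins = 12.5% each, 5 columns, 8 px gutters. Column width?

360 × (1 − 2·12.5%) = 360 × 75% = 270 px for the columns.
5c + 4·8 = 270 → 5c = 238 → c = 47.6 px.

47.6 px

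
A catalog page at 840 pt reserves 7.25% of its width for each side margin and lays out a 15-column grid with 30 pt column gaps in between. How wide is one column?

Margins: 7.25% × 840 = 60.9 pt each, so content = 840 − 121.8 = 718.2 pt.
Subtracting 14 column gaps of 30 leaves 298.2 for 15 columns, so c = 19.88 pt.

19.88 pt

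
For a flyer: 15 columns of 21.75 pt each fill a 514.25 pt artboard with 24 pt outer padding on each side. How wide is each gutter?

Inside the margins: 514.25 − 48 = 466.25 pt.
15 columns take 15·21.75 = 326.25 pt; remaining 140 splits into 14 gutters.
g = 140 / 14 = 10 pt.

10 pt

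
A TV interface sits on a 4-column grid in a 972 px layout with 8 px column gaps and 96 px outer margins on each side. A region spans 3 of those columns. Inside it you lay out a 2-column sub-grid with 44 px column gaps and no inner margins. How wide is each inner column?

Take off 192 px of margins, leaving 780 px.
780 − 3·8 = 756; ÷4 gives c = 189 px.
3 columns plus 2 column gaps: 567 + 16 = 583 px.
2 columns + 1 column gap: 2d + 1·44 = 583.
2d = 583 − 44 = 539, so d = 269.5 px.

269.5 px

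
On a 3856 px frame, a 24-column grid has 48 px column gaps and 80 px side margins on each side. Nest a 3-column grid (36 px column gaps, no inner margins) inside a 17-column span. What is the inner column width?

844 px

Take off 160 px of margins, leaving 3696 px.
Subtracting 23 column gaps of 48 leaves 2592 for 24 columns, so c = 108 px.
17-column span = 17·108 + 16·48 = 2604 px.
2604 − 2·36 = 2532; ÷3 gives d = 844 px.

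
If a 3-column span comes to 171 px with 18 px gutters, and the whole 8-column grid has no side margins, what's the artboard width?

Subtracting 2 gutters of 18 leaves 135 for 3 columns, so c = 45 px.
Summing: 360 + 126 = 486 px.

486 px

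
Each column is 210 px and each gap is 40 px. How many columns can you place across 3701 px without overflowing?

14 columns

k columns need k·210 + (k−1)·40 = k·250 − 40.
k·250 − 40 ≤ 3701 → k ≤ 3741 / 250 ≈ 14.96, so k = 14.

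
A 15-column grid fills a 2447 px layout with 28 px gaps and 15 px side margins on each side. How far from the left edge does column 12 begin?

Take off 30 px of margins, leaving 2417 px.
15c + 14·28 = 2417 → 15c = 2025 → c = 135 px.
Each column+gutter stride is 163 px; 11 of them past the 15 px margin is 15 + 1793 = 1808 px.

1808 px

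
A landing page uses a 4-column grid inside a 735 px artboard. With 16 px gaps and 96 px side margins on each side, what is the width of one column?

123.75 px

Subtract both margins: 735 − 2·96 = 543 px.
4 columns + 3 gaps: 4c + 3·16 = 543.
4c = 543 − 48 = 495, so c = 123.75 px.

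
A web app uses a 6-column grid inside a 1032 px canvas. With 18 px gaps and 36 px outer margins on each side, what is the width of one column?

Content width = 1032 − 2·36 = 960 px.
6c + 5·18 = 960 → 6c = 870 → c = 145 px.

145 px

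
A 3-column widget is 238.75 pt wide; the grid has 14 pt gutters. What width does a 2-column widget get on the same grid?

154.5 pt

238.75 − 2·14 = 210.75; ÷3 gives c = 70.25 pt.
2 columns plus 1 gutter: 140.5 + 14 = 154.5 pt.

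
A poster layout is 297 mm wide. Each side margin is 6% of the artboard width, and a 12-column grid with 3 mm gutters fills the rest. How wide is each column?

19.03 mm

Margins: 6% × 297 = 17.82 mm each, so content = 297 − 35.64 = 261.36 mm.
261.36 − 11·3 = 228.36; ÷12 gives c = 19.03 mm.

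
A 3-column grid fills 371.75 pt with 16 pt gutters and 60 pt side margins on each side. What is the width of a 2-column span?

162.5 pt

Subtract both margins: 371.75 − 2·60 = 251.75 pt.
251.75 − 2·16 = 219.75; ÷3 gives c = 73.25 pt.
2-column span = 2·73.25 + 1·16 = 162.5 pt.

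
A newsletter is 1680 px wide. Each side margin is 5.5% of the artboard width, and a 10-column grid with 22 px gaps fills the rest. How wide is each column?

129.72 px

Margins: 5.5% × 1680 = 92.4 px each, so content = 1680 − 184.8 = 1495.2 px.
1495.2 − 9·22 = 1297.2; ÷10 gives c = 129.72 px.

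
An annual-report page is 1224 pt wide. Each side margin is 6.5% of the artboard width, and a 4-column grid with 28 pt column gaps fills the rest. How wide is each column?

Margins: 6.5% × 1224 = 79.56 pt each, so content = 1224 − 159.12 = 1064.88 pt.
4c + 3·28 = 1064.88 → 4c = 980.88 → c = 245.22 pt.

245.22 pt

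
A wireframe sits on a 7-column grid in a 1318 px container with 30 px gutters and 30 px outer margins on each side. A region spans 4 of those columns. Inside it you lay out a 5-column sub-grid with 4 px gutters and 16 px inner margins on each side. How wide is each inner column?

Subtract both margins: 1318 − 2·30 = 1258 px.
7c + 6·30 = 1258 → 7c = 1078 → c = 154 px.
4-column span = 4·154 + 3·30 = 706 px.
Inner content = 706 − 2·16 = 674 px.
Subtracting 4 gutters of 4 leaves 658 for 5 columns, so d = 131.6 px.

131.6 px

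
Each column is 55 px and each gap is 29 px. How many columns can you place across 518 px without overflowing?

6 columns

Each extra column adds 55 + 29 = 84 px.
(518 + 29) / 84 = 6.51, so 6 columns fit.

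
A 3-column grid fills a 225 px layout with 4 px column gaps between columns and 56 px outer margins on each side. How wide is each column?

Subtract both margins: 225 − 2·56 = 113 px.
Subtracting 2 column gaps of 4 leaves 105 for 3 columns, so c = 35 px.

35 px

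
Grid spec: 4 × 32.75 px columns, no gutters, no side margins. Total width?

Total width: 4·32.75 = 131 px.

131 px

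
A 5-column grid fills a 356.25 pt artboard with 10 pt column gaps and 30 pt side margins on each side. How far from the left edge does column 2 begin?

Inside the margins: 356.25 − 60 = 296.25 pt.
5c + 4·10 = 296.25 → 5c = 256.25 → c = 51.25 pt.
Column 2 starts at margin + 1·(column + gutter) = 30 + 1·61.25 = 91.25 pt.

91.25 pt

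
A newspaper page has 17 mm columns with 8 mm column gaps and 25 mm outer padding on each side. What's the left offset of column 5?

125 mm

Before column 5: the margin + 4 columns + 4 column gaps.
Offset = 25 + 4·(17 + 8) = 25 + 100 = 125 mm.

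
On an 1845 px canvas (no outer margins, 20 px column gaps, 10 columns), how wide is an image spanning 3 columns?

539.5 px

1845 − 9·20 = 1665; ÷10 gives c = 166.5 px.
Span of 3: 3·166.5 + 2·20 = 499.5 + 40 = 539.5 px.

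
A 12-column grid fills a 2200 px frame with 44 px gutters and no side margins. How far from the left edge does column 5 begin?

748 px

12c + 11·44 = 2200 → 12c = 1716 → c = 143 px.
Before column 5: 4 columns + 4 gutters.
Offset = 4·(143 + 44) = 4·187 = 748 px.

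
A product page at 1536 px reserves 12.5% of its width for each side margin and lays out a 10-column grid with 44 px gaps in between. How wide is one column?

75.6 px

Each margin = 12.5% of 1536 = 192 px; content = 1536 − 2·192 = 1152 px.
Subtracting 9 gaps of 44 leaves 756 for 10 columns, so c = 75.6 px.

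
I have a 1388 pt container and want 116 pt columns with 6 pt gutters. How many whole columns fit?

k columns need k·116 + (k−1)·6 = k·122 − 6.
k·122 − 6 ≤ 1388 → k ≤ 1394 / 122 ≈ 11.43, so k = 11.

11 columns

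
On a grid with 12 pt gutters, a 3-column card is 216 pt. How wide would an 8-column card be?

596 pt

Subtracting 2 gutters of 12 leaves 192 for 3 columns, so c = 64 pt.
8-column span = 8·64 + 7·12 = 596 pt.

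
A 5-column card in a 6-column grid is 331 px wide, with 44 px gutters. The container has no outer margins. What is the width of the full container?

406 px

Subtracting 4 gutters of 44 leaves 155 for 5 columns, so c = 31 px.
Container = 6·31 + 5·44 = 186 + 220 = 406 px.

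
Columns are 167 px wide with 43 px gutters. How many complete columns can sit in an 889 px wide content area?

4 columns

Each extra column adds 167 + 43 = 210 px.
(889 + 43) / 210 = 4.44, so 4 columns fit.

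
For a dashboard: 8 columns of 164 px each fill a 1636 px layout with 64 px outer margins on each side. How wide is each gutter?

Content width = 1636 − 2·64 = 1508 px.
Columns use 1312 px, leaving 196 px across 7 gutters = 28 px each.

28 px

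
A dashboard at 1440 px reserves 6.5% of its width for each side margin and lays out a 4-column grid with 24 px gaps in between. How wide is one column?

Margins: 6.5% × 1440 = 93.6 px each, so content = 1440 − 187.2 = 1252.8 px.
4 columns + 3 gaps: 4c + 3·24 = 1252.8.
4c = 1252.8 − 72 = 1180.8, so c = 295.2 px.

295.2 px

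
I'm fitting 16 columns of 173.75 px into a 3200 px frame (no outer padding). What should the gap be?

28 px

Columns use 2780 px, leaving 420 px across 15 gaps = 28 px each.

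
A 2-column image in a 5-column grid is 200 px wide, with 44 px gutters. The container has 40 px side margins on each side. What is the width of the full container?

646 px

2 columns + 1 gutter: 2c + 1·44 = 200.
2c = 200 − 44 = 156, so c = 78 px.
Adding margins, columns and gutters: 80 + 390 + 176 = 646 px.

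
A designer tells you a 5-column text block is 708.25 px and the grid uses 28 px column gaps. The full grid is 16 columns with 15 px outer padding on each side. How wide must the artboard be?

5 columns + 4 column gaps: 5c + 4·28 = 708.25.
5c = 708.25 − 112 = 596.25, so c = 119.25 px.
Adding margins, columns and gutters: 30 + 1908 + 420 = 2358 px.

2358 px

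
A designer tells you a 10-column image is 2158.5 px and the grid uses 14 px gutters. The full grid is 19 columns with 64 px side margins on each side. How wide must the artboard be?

4241.75 px

10c + 9·14 = 2158.5 → 10c = 2032.5 → c = 203.25 px.
Artboard = 2·64 + 19·203.25 + 18·14 = 128 + 3861.75 + 252 = 4241.75 px.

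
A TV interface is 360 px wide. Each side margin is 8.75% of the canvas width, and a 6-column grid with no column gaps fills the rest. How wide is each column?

Margins: 8.75% × 360 = 31.5 px each, so content = 360 − 63 = 297 px.
297 / 6 = 49.5 px per column.

49.5 px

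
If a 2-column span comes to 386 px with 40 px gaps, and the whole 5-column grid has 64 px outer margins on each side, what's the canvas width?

2 columns + 1 gap: 2c + 1·40 = 386.
2c = 386 − 40 = 346, so c = 173 px.
Canvas = 2·64 + 5·173 + 4·40 = 128 + 865 + 160 = 1153 px.

1153 px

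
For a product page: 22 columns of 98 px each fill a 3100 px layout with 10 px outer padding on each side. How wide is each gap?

Inside the margins: 3100 − 20 = 3080 px.
Columns use 2156 px, leaving 924 px across 21 gaps = 44 px each.

44 px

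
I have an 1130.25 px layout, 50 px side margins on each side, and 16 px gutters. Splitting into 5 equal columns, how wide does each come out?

193.25 px

Content width = 1130.25 − 2·50 = 1030.25 px.
5c + 4·16 = 1030.25 → 5c = 966.25 → c = 193.25 px.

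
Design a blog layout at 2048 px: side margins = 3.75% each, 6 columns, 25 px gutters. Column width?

Margins: 3.75% × 2048 = 76.8 px each, so content = 2048 − 153.6 = 1894.4 px.
Subtracting 5 gutters of 25 leaves 1769.4 for 6 columns, so c = 294.9 px.

294.9 px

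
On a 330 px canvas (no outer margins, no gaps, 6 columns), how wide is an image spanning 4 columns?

With no gaps, each column is 330/6 = 55 px.
4-column span = 4·55 = 220 px.

220 px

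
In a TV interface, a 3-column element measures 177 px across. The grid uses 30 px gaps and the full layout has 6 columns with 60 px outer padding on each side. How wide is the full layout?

504 px

Subtracting 2 gaps of 30 leaves 117 for 3 columns, so c = 39 px.
Total width: 2·60 + 6·39 + 5·30 = 504 px.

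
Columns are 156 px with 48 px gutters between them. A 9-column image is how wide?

1788 px

9 columns plus 8 gutters: 1404 + 384 = 1788 px.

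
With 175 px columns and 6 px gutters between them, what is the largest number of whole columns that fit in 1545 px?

8 columns

k columns need k·175 + (k−1)·6 = k·181 − 6.
k·181 − 6 ≤ 1545 → k ≤ 1551 / 181 ≈ 8.57, so k = 8.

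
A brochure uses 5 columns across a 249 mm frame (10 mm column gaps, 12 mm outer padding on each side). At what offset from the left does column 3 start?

106 mm

Inside the margins: 249 − 24 = 225 mm.
225 − 4·10 = 185; ÷5 gives c = 37 mm.
Before column 3: the margin + 2 columns + 2 column gaps.
Offset = 12 + 2·(37 + 10) = 12 + 94 = 106 mm.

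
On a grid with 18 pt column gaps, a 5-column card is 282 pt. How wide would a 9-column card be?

Subtracting 4 column gaps of 18 leaves 210 for 5 columns, so c = 42 pt.
9 columns plus 8 column gaps: 378 + 144 = 522 pt.

522 pt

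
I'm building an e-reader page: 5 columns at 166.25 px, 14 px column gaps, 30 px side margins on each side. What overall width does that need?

Container = 2·30 + 5·166.25 + 4·14 = 60 + 831.25 + 56 = 947.25 px.

947.25 px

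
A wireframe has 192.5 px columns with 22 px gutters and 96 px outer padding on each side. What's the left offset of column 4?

Each column+gutter stride is 214.5 px; 3 of them past the 96 px margin is 96 + 643.5 = 739.5 px.

739.5 px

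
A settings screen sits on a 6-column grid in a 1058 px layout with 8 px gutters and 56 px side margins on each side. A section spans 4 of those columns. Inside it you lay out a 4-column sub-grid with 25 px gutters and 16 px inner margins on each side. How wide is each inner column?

Subtract both margins: 1058 − 2·56 = 946 px.
6 columns + 5 gutters: 6c + 5·8 = 946.
6c = 946 − 40 = 906, so c = 151 px.
Span of 4: 4·151 + 3·8 = 604 + 24 = 628 px.
Inner content = 628 − 2·16 = 596 px.
4 columns + 3 gutters: 4d + 3·25 = 596.
4d = 596 − 75 = 521, so d = 130.25 px.

130.25 px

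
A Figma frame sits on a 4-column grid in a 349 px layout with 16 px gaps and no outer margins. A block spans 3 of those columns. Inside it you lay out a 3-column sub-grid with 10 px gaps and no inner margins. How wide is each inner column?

79.25 px

4 columns + 3 gaps: 4c + 3·16 = 349.
4c = 349 − 48 = 301, so c = 75.25 px.
Span of 3: 3·75.25 + 2·16 = 225.75 + 32 = 257.75 px.
3d + 2·10 = 257.75 → 3d = 237.75 → d = 79.25 px.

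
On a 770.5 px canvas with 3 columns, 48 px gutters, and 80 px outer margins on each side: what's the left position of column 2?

Content = 770.5 − 2·80 = 610.5 px.
Subtracting 2 gutters of 48 leaves 514.5 for 3 columns, so c = 171.5 px.
Each column+gutter stride is 219.5 px; 1 of them past the 80 px margin is 80 + 219.5 = 299.5 px.

299.5 px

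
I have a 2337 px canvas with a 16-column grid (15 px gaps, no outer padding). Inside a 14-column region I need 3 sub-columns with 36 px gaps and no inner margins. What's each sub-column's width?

Subtracting 15 gaps of 15 leaves 2112 for 16 columns, so c = 132 px.
14 columns plus 13 gaps: 1848 + 195 = 2043 px.
3 columns + 2 gaps: 3d + 2·36 = 2043.
3d = 2043 − 72 = 1971, so d = 657 px.

657 px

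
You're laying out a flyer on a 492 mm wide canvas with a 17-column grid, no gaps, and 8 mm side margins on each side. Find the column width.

28 mm

Subtract both margins: 492 − 2·8 = 476 mm.
17c = 476 → c = 28 mm.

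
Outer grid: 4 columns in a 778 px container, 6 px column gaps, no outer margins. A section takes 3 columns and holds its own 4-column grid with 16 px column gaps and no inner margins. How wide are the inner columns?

778 − 3·6 = 760; ÷4 gives c = 190 px.
3-column span = 3·190 + 2·6 = 582 px.
4 columns + 3 column gaps: 4d + 3·16 = 582.
4d = 582 − 48 = 534, so d = 133.5 px.

133.5 px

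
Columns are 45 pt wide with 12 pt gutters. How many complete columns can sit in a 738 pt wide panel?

k columns need k·45 + (k−1)·12 = k·57 − 12.
k·57 − 12 ≤ 738 → k ≤ 750 / 57 ≈ 13.16, so k = 13.

13 columns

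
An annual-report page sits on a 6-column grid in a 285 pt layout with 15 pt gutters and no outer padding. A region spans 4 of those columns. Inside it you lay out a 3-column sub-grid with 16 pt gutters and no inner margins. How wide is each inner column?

51 pt

Subtracting 5 gutters of 15 leaves 210 for 6 columns, so c = 35 pt.
4 columns plus 3 gutters: 140 + 45 = 185 pt.
3 columns + 2 gutters: 3d + 2·16 = 185.
3d = 185 − 32 = 153, so d = 51 pt.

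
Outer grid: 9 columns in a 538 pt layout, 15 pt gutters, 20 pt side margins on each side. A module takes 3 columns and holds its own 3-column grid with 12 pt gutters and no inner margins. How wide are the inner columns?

44 pt

Outer content = 538 − 2·20 = 498 pt.
498 − 8·15 = 378; ÷9 gives c = 42 pt.
3-column span = 3·42 + 2·15 = 156 pt.
156 − 2·12 = 132; ÷3 gives d = 44 pt.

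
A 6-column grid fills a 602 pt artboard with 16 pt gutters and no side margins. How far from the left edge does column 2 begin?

602 − 5·16 = 522; ÷6 gives c = 87 pt.
Each column+gutter stride is 103 pt; with no margin, 1 of them is 103 pt.

103 pt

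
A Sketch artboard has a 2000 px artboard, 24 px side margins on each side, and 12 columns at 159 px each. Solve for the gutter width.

Content width = 2000 − 2·24 = 1952 px.
12·159 + 11g = 1952 → 11g = 44 → g = 4 px.

4 px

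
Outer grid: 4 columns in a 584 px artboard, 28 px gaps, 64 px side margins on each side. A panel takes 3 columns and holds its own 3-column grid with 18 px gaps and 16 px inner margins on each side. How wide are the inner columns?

Outer content = 584 − 2·64 = 456 px.
4c + 3·28 = 456 → 4c = 372 → c = 93 px.
3-column span = 3·93 + 2·28 = 335 px.
Inner content = 335 − 2·16 = 303 px.
303 − 2·18 = 267; ÷3 gives d = 89 px.

89 px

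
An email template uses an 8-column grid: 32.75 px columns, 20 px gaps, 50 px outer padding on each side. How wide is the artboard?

502 px

Artboard = 2·50 + 8·32.75 + 7·20 = 100 + 262 + 140 = 502 px.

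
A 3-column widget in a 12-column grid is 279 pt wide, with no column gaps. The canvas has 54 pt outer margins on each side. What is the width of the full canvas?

1224 pt

279 / 3 = 93 pt per column.
Total width: 2·54 + 12·93 = 1224 pt.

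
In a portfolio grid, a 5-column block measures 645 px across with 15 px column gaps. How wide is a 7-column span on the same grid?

Subtracting 4 column gaps of 15 leaves 585 for 5 columns, so c = 117 px.
Span of 7: 7·117 + 6·15 = 819 + 90 = 909 px.

909 px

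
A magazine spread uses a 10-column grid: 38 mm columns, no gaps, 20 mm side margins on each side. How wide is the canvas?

Total width: 2·20 + 10·38 = 420 mm.

420 mm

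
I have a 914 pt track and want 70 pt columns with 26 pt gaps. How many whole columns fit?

9 columns

9 columns: 9·70 + 8·26 = 838 pt ≤ 914.
10 columns: 934 pt > 914. So 9.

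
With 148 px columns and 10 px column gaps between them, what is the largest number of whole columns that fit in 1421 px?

Each extra column adds 148 + 10 = 158 px.
(1421 + 10) / 158 = 9.06, so 9 columns fit.

9 columns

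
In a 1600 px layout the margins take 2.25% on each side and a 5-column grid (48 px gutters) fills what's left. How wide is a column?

Margins: 2.25% × 1600 = 36 px each, so content = 1600 − 72 = 1528 px.
1528 − 4·48 = 1336; ÷5 gives c = 267.2 px.

267.2 px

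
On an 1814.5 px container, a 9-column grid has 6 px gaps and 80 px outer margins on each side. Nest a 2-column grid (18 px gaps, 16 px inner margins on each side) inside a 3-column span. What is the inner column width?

Take off 160 px of margins, leaving 1654.5 px.
Subtracting 8 gaps of 6 leaves 1606.5 for 9 columns, so c = 178.5 px.
3-column span = 3·178.5 + 2·6 = 547.5 px.
Inner content = 547.5 − 2·16 = 515.5 px.
2 columns + 1 gap: 2d + 1·18 = 515.5.
2d = 515.5 − 18 = 497.5, so d = 248.75 px.

248.75 px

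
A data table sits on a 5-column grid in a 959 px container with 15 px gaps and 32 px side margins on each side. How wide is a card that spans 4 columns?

Content width = 959 − 2·32 = 895 px.
5c + 4·15 = 895 → 5c = 835 → c = 167 px.
4 columns plus 3 gaps: 668 + 45 = 713 px.

713 px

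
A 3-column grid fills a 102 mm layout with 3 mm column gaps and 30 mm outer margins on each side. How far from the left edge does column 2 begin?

Take off 60 mm of margins, leaving 42 mm.
3c + 2·3 = 42 → 3c = 36 → c = 12 mm.
Before column 2: the margin + 1 column + 1 column gap.
Offset = 30 + 1·(12 + 3) = 30 + 15 = 45 mm.

45 mm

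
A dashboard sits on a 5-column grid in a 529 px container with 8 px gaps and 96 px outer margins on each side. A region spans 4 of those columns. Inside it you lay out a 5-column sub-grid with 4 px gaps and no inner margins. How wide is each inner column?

50.4 px

Subtract both margins: 529 − 2·96 = 337 px.
5c + 4·8 = 337 → 5c = 305 → c = 61 px.
Span of 4: 4·61 + 3·8 = 244 + 24 = 268 px.
Subtracting 4 gaps of 4 leaves 252 for 5 columns, so d = 50.4 px.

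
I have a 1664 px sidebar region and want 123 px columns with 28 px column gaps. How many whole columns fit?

Each extra column adds 123 + 28 = 151 px.
(1664 + 28) / 151 = 11.21, so 11 columns fit.

11 columns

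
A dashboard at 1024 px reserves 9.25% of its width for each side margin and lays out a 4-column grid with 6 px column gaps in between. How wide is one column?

Margins: 9.25% × 1024 = 94.72 px each, so content = 1024 − 189.44 = 834.56 px.
834.56 − 3·6 = 816.56; ÷4 gives c = 204.14 px.

204.14 px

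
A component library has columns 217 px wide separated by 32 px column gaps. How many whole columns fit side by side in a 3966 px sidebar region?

16 columns

16 columns: 16·217 + 15·32 = 3952 px ≤ 3966.
17 columns: 4201 px > 3966. So 16.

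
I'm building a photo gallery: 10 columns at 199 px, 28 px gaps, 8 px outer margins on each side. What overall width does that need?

Total width: 2·8 + 10·199 + 9·28 = 2258 px.

2258 px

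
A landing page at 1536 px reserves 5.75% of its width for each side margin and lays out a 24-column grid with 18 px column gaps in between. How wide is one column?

Margins: 5.75% × 1536 = 88.32 px each, so content = 1536 − 176.64 = 1359.36 px.
1359.36 − 23·18 = 945.36; ÷24 gives c = 39.39 px.

39.39 px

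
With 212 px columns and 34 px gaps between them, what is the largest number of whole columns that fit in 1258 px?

5 columns: 5·212 + 4·34 = 1196 px ≤ 1258.
6 columns: 1442 px > 1258. So 5.

5 columns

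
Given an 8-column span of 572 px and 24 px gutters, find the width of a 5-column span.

572 − 7·24 = 404; ÷8 gives c = 50.5 px.
Span of 5: 5·50.5 + 4·24 = 252.5 + 96 = 348.5 px.

348.5 px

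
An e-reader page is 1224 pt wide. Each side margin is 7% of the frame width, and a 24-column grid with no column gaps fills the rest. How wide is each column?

43.86 pt

Each margin = 7% of 1224 = 85.68 pt; content = 1224 − 2·85.68 = 1052.64 pt.
1052.64 / 24 = 43.86 pt per column.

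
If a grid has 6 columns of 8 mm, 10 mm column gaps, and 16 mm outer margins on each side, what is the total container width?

Total width: 2·16 + 6·8 + 5·10 = 130 mm.

130 mm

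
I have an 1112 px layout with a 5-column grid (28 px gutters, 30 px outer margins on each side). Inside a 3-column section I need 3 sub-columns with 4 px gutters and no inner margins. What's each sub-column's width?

Outer content = 1112 − 2·30 = 1052 px.
5 columns + 4 gutters: 5c + 4·28 = 1052.
5c = 1052 − 112 = 940, so c = 188 px.
Span of 3: 3·188 + 2·28 = 564 + 56 = 620 px.
3d + 2·4 = 620 → 3d = 612 → d = 204 px.

204 px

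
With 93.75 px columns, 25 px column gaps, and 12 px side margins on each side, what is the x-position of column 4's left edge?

368.25 px

Column 4 starts at margin + 3·(column + gutter) = 12 + 3·118.75 = 368.25 px.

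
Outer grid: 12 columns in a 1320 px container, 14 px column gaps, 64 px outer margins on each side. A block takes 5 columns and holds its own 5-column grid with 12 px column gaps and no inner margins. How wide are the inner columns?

88.1 px

Outer content = 1320 − 2·64 = 1192 px.
12c + 11·14 = 1192 → 12c = 1038 → c = 86.5 px.
5-column span = 5·86.5 + 4·14 = 488.5 px.
5d + 4·12 = 488.5 → 5d = 440.5 → d = 88.1 px.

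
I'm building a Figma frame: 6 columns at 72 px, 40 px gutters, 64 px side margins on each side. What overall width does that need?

Adding margins, columns and gutters: 128 + 432 + 200 = 760 px.

760 px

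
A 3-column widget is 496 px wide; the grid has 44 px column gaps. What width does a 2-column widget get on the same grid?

316 px

3 columns + 2 column gaps: 3c + 2·44 = 496.
3c = 496 − 88 = 408, so c = 136 px.
Span of 2: 2·136 + 1·44 = 272 + 44 = 316 px.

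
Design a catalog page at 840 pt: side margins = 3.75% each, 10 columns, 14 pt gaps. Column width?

Each margin = 3.75% of 840 = 31.5 pt; content = 840 − 2·31.5 = 777 pt.
777 − 9·14 = 651; ÷10 gives c = 65.1 pt.

65.1 pt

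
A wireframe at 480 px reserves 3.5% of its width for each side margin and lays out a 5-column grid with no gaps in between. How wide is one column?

Each margin = 3.5% of 480 = 16.8 px; content = 480 − 2·16.8 = 446.4 px.
With no gaps, each column is 446.4/5 = 89.28 px.

89.28 px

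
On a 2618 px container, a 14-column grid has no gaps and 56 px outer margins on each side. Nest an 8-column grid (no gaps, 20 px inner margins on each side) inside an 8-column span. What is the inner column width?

174 px

Take off 112 px of margins, leaving 2506 px.
14c = 2506 → c = 179 px.
8-column span = 8·179 = 1432 px.
Inner content = 1432 − 2·20 = 1392 px.
With no gaps, each column is 1392/8 = 174 px.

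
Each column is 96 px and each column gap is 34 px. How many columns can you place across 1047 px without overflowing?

8 columns

8 columns: 8·96 + 7·34 = 1006 px ≤ 1047.
9 columns: 1136 px > 1047. So 8.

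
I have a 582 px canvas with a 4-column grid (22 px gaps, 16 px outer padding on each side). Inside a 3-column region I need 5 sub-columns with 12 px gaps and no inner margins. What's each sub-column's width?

Take off 32 px of margins, leaving 550 px.
4 columns + 3 gaps: 4c + 3·22 = 550.
4c = 550 − 66 = 484, so c = 121 px.
Span of 3: 3·121 + 2·22 = 363 + 44 = 407 px.
5d + 4·12 = 407 → 5d = 359 → d = 71.8 px.

71.8 px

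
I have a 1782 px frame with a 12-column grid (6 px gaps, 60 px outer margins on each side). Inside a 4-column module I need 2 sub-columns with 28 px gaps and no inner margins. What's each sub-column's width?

261 px

Take off 120 px of margins, leaving 1662 px.
12 columns + 11 gaps: 12c + 11·6 = 1662.
12c = 1662 − 66 = 1596, so c = 133 px.
4-column span = 4·133 + 3·6 = 550 px.
550 − 1·28 = 522; ÷2 gives d = 261 px.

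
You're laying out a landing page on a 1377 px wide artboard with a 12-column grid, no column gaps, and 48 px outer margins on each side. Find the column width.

Take off 96 px of margins, leaving 1281 px.
With no column gaps, each column is 1281/12 = 106.75 px.

106.75 px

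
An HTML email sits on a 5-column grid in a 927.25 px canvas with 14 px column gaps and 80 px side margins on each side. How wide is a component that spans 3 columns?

454.75 px

Content width = 927.25 − 2·80 = 767.25 px.
767.25 − 4·14 = 711.25; ÷5 gives c = 142.25 px.
Span of 3: 3·142.25 + 2·14 = 426.75 + 28 = 454.75 px.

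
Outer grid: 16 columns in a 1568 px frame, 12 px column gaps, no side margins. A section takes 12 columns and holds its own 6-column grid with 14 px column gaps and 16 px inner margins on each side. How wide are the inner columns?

178.5 px

Subtracting 15 column gaps of 12 leaves 1388 for 16 columns, so c = 86.75 px.
Span of 12: 12·86.75 + 11·12 = 1041 + 132 = 1173 px.
Inner content = 1173 − 2·16 = 1141 px.
6 columns + 5 column gaps: 6d + 5·14 = 1141.
6d = 1141 − 70 = 1071, so d = 178.5 px.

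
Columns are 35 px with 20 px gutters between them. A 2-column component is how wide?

2-column span = 2·35 + 1·20 = 90 px.

90 px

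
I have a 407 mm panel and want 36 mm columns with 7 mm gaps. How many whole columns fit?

9 columns

k columns need k·36 + (k−1)·7 = k·43 − 7.
k·43 − 7 ≤ 407 → k ≤ 414 / 43 ≈ 9.63, so k = 9.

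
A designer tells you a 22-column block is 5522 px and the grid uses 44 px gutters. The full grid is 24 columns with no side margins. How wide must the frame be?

6028 px

Subtracting 21 gutters of 44 leaves 4598 for 22 columns, so c = 209 px.
Total width: 24·209 + 23·44 = 6028 px.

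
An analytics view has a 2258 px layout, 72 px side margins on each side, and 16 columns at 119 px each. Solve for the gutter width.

14 px

Take off 144 px of margins, leaving 2114 px.
16·119 + 15g = 2114 → 15g = 210 → g = 14 px.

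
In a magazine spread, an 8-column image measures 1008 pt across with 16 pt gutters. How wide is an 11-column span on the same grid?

1008 − 7·16 = 896; ÷8 gives c = 112 pt.
11 columns plus 10 gutters: 1232 + 160 = 1392 pt.

1392 pt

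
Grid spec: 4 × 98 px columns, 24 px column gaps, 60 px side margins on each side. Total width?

Layout = 2·60 + 4·98 + 3·24 = 120 + 392 + 72 = 584 px.

584 px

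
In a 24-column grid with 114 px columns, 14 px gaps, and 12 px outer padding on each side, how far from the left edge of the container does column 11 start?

Each column+gutter stride is 128 px; 10 of them past the 12 px margin is 12 + 1280 = 1292 px.

1292 px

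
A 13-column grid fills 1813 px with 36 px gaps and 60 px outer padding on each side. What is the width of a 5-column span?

629 px

Inside the margins: 1813 − 120 = 1693 px.
Subtracting 12 gaps of 36 leaves 1261 for 13 columns, so c = 97 px.
Span of 5: 5·97 + 4·36 = 485 + 144 = 629 px.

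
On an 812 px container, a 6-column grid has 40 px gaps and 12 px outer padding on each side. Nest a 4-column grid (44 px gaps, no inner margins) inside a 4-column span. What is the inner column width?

95 px

Inside the margins: 812 − 24 = 788 px.
788 − 5·40 = 588; ÷6 gives c = 98 px.
4-column span = 4·98 + 3·40 = 512 px.
4d + 3·44 = 512 → 4d = 380 → d = 95 px.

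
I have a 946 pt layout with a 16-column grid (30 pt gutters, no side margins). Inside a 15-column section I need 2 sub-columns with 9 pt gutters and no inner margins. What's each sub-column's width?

438 pt

946 − 15·30 = 496; ÷16 gives c = 31 pt.
15-column span = 15·31 + 14·30 = 885 pt.
Subtracting 1 gutter of 9 leaves 876 for 2 columns, so d = 438 pt.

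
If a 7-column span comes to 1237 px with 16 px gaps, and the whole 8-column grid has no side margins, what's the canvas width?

1416 px

1237 − 6·16 = 1141; ÷7 gives c = 163 px.
Summing: 1304 + 112 = 1416 px.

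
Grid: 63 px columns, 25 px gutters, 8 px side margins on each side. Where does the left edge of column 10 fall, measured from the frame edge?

800 px

Before column 10: the margin + 9 columns + 9 gutters.
Offset = 8 + 9·(63 + 25) = 8 + 792 = 800 px.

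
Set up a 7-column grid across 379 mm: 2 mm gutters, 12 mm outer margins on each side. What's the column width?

Take off 24 mm of margins, leaving 355 mm.
Subtracting 6 gutters of 2 leaves 343 for 7 columns, so c = 49 mm.

49 mm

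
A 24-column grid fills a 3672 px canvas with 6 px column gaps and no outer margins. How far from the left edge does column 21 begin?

3065 px

3672 − 23·6 = 3534; ÷24 gives c = 147.25 px.
No margin, so column 21 starts at 20·(column + gutter) = 20·153.25 = 3065 px.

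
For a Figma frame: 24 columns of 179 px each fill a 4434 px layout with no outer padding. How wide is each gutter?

6 px

24 columns take 24·179 = 4296 px; remaining 138 splits into 23 gutters.
g = 138 / 23 = 6 px.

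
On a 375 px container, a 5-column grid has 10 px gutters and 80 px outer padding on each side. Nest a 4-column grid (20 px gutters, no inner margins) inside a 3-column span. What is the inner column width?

16.25 px

Inside the margins: 375 − 160 = 215 px.
Subtracting 4 gutters of 10 leaves 175 for 5 columns, so c = 35 px.
3-column span = 3·35 + 2·10 = 125 px.
125 − 3·20 = 65; ÷4 gives d = 16.25 px.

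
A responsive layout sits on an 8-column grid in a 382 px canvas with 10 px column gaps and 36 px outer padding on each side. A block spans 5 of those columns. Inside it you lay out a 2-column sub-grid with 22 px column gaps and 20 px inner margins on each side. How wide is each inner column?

Inside the margins: 382 − 72 = 310 px.
8 columns + 7 column gaps: 8c + 7·10 = 310.
8c = 310 − 70 = 240, so c = 30 px.
5 columns plus 4 column gaps: 150 + 40 = 190 px.
Inner content = 190 − 2·20 = 150 px.
Subtracting 1 column gap of 22 leaves 128 for 2 columns, so d = 64 px.

64 px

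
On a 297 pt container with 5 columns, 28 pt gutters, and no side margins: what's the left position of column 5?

297 − 4·28 = 185; ÷5 gives c = 37 pt.
Each column+gutter stride is 65 pt; with no margin, 4 of them is 260 pt.

260 pt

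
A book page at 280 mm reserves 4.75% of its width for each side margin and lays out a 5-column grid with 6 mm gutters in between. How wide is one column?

45.88 mm

Margins: 4.75% × 280 = 13.3 mm each, so content = 280 − 26.6 = 253.4 mm.
5 columns + 4 gutters: 5c + 4·6 = 253.4.
5c = 253.4 − 24 = 229.4, so c = 45.88 mm.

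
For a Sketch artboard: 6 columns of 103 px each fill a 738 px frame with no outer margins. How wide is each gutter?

24 px

Columns use 618 px, leaving 120 px across 5 gutters = 24 px each.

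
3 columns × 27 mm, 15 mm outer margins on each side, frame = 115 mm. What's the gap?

2 mm

Take off 30 mm of margins, leaving 85 mm.
3·27 + 2g = 85 → 2g = 4 → g = 2 mm.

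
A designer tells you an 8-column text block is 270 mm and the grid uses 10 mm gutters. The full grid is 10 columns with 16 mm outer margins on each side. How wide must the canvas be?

372 mm

8c + 7·10 = 270 → 8c = 200 → c = 25 mm.
Total width: 2·16 + 10·25 + 9·10 = 372 mm.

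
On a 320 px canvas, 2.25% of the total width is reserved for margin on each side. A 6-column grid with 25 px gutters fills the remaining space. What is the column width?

30.1 px

Each margin = 2.25% of 320 = 7.2 px; content = 320 − 2·7.2 = 305.6 px.
6c + 5·25 = 305.6 → 6c = 180.6 → c = 30.1 px.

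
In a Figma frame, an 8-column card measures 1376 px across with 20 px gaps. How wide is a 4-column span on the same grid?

1376 − 7·20 = 1236; ÷8 gives c = 154.5 px.
4-column span = 4·154.5 + 3·20 = 678 px.

678 px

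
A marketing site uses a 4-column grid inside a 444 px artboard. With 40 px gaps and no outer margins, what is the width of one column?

4c + 3·40 = 444 → 4c = 324 → c = 81 px.

81 px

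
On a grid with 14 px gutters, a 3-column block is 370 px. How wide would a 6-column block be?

754 px

370 − 2·14 = 342; ÷3 gives c = 114 px.
6 columns plus 5 gutters: 684 + 70 = 754 px.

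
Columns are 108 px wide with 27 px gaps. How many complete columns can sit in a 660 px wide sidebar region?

5 columns

k columns need k·108 + (k−1)·27 = k·135 − 27.
k·135 − 27 ≤ 660 → k ≤ 687 / 135 ≈ 5.09, so k = 5.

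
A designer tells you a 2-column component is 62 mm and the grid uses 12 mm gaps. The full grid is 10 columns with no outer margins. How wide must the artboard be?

358 mm

2 columns + 1 gap: 2c + 1·12 = 62.
2c = 62 − 12 = 50, so c = 25 mm.
Total width: 10·25 + 9·12 = 358 mm.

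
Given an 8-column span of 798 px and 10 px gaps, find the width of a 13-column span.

8c + 7·10 = 798 → 8c = 728 → c = 91 px.
Span of 13: 13·91 + 12·10 = 1183 + 120 = 1303 px.

1303 px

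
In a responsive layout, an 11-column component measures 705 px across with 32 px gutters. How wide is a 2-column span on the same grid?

102 px

Subtracting 10 gutters of 32 leaves 385 for 11 columns, so c = 35 px.
2 columns plus 1 gutter: 70 + 32 = 102 px.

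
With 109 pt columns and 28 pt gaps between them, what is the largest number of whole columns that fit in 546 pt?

k columns need k·109 + (k−1)·28 = k·137 − 28.
k·137 − 28 ≤ 546 → k ≤ 574 / 137 ≈ 4.19, so k = 4.

4 columns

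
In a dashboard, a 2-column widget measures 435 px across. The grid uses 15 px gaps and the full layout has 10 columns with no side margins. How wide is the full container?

2235 px

Subtracting 1 gap of 15 leaves 420 for 2 columns, so c = 210 px.
Summing: 2100 + 135 = 2235 px.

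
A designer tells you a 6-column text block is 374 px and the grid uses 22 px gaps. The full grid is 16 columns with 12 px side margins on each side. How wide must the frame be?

6 columns + 5 gaps: 6c + 5·22 = 374.
6c = 374 − 110 = 264, so c = 44 px.
Total width: 2·12 + 16·44 + 15·22 = 1058 px.

1058 px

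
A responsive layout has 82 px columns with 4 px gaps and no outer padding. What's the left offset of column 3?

172 px

Each column+gutter stride is 86 px; with no margin, 2 of them is 172 px.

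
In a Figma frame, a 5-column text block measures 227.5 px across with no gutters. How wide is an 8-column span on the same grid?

364 px

5c = 227.5 → c = 45.5 px.
8-column span = 8·45.5 = 364 px.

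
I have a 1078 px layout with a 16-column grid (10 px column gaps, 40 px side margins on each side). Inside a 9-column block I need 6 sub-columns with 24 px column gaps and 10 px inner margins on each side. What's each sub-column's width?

Subtract both margins: 1078 − 2·40 = 998 px.
16c + 15·10 = 998 → 16c = 848 → c = 53 px.
9 columns plus 8 column gaps: 477 + 80 = 557 px.
Inner content = 557 − 2·10 = 537 px.
6d + 5·24 = 537 → 6d = 417 → d = 69.5 px.

69.5 px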